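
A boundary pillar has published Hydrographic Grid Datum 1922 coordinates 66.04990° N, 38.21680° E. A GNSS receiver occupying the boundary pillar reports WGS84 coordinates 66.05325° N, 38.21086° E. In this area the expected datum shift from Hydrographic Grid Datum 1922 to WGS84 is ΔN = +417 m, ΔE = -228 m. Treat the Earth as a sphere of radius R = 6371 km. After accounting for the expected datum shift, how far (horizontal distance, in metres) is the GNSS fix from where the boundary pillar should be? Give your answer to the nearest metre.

Observed coordinate differences: Δφ = +0.00335°, Δλ = -0.00594°.
Converting to metres (1° lat = 111195 m, cos φ = 0.405941): observed ΔN = 372.5 m, observed ΔE = -268.1 m.
Subtracting the expected shift leaves a residual of 372.5 − (417) = -44.5 m north and -268.1 − (-228) = -40.1 m east.
Residual distance = √((-44.5)² + (-40.1)²) = 59.9 m.

60 m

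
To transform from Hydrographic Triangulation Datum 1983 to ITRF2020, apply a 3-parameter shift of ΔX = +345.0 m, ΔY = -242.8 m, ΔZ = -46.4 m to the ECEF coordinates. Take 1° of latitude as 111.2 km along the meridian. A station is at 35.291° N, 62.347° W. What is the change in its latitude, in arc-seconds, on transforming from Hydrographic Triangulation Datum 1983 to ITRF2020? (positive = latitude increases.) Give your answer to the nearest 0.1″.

Δφ = -8.2″

sin φ = 0.577729, cos φ = 0.816228, sin λ = -0.885775, cos λ = 0.464116.
North component: ΔN = −sin φ cos λ·ΔX − sin φ sin λ·ΔY + cos φ·ΔZ = −(0.577729)(0.464116)(345.0) − (0.577729)(-0.885775)(-242.8) + (0.816228)(-46.4) = -254.63 m.
1° of latitude spans 111200 m, so Δφ = -254.63 / 111200 × 3600 = -8.243″.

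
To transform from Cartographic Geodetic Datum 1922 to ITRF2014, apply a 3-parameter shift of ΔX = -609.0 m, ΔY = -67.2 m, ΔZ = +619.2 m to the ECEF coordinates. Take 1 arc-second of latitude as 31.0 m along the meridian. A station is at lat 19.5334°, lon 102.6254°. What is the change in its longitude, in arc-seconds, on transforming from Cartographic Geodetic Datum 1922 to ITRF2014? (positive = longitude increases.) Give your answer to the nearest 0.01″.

sin φ = 0.334356, cos φ = 0.942447, sin λ = 0.975820, cos λ = -0.218576.
East component: ΔE = −sin λ·ΔX + cos λ·ΔY = −(0.975820)(-609.0) + (-0.218576)(-67.2) = 608.96 m.
1° of latitude spans 3600 × 31.00 = 111600 m; at latitude φ, 1° of longitude spans that × cos φ = 105177.1 m, so Δλ = 608.96 / 105177.1 × 3600 = 20.844″.

Δλ = 20.84″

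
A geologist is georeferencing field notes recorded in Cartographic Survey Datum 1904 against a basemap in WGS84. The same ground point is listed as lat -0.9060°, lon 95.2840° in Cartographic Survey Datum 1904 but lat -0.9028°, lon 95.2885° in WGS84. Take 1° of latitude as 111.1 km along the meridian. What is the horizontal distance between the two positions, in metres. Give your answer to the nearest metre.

Δφ = -0.9028° − -0.9060° = +0.0032°; Δλ = 95.2885° − 95.2840° = +0.0045°.
ΔN = Δφ × 111100 = 355.5 m; ΔE = Δλ × 111100 × cos(-0.9060°) = +0.0045 × 111100 × 0.999875 = 499.9 m.
Distance = √(ΔE² + ΔN²) = √(499.9² + 355.5²) = 613.4 m.

613 m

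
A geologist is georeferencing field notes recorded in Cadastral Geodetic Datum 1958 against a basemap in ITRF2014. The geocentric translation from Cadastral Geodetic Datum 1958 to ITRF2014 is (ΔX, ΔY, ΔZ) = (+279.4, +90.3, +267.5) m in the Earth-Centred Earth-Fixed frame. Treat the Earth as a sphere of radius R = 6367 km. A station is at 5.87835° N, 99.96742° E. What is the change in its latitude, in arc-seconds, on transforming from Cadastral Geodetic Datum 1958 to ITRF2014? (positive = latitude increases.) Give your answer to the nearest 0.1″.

Δφ = 8.5″

sin φ = 0.102417, cos φ = 0.994742, sin λ = 0.984906, cos λ = -0.173088.
North component: ΔN = −sin φ cos λ·ΔX − sin φ sin λ·ΔY + cos φ·ΔZ = −(0.102417)(-0.173088)(279.4) − (0.102417)(0.984906)(90.3) + (0.994742)(267.5) = 261.94 m.
1° of latitude spans πR/180 = 111125 m, so Δφ = 261.94 / 111125 × 3600 = 8.486″.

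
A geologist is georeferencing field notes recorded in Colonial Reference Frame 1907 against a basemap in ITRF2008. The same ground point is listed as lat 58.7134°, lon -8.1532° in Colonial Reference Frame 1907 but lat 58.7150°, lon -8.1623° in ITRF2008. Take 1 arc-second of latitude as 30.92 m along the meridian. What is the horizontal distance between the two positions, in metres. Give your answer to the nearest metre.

555 m

Δφ = 58.7150° − 58.7134° = +0.0016°; Δλ = -8.1623° − -8.1532° = -0.0091°.
1° of latitude = 3600 × 30.92 = 111312 m.
ΔN = Δφ × 111312 = 178.1 m; ΔE = Δλ × 111312 × cos(58.7134°) = -0.0091 × 111312 × 0.519319 = -526.0 m.
Distance = √(ΔE² + ΔN²) = √((-526.0)² + 178.1²) = 555.4 m.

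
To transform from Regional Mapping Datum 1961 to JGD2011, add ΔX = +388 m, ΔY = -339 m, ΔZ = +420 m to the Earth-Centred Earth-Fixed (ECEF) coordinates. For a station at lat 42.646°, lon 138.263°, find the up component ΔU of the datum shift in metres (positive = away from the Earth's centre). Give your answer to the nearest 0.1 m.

At φ = 42.646°, λ = 138.263°: sin φ = 0.677467, cos φ = 0.735553, sin λ = 0.665712, cos λ = -0.746208.
ΔU = cos φ cos λ·ΔX + cos φ sin λ·ΔY + sin φ·ΔZ = (0.735553)(-0.746208)(388) + (0.735553)(0.665712)(-339) + (0.677467)(420) = -94.43 m.

ΔU = -94.4 m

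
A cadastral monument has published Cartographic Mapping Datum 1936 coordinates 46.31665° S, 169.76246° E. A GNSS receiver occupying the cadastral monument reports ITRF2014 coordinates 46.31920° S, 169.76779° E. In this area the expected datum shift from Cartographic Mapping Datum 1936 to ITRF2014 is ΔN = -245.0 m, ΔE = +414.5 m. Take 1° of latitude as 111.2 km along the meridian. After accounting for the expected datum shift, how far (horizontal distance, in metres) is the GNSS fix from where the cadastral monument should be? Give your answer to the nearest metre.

Observed coordinate differences: Δφ = -0.00255°, Δλ = +0.00533°.
Converting to metres (1° lat = 111200 m, cos φ = 0.690672): observed ΔN = -283.6 m, observed ΔE = 409.4 m.
Subtracting the expected shift leaves a residual of -283.6 − (-245.0) = -38.6 m north and 409.4 − (414.5) = -5.1 m east.
Residual distance = √((-38.6)² + (-5.1)²) = 38.9 m.

39 m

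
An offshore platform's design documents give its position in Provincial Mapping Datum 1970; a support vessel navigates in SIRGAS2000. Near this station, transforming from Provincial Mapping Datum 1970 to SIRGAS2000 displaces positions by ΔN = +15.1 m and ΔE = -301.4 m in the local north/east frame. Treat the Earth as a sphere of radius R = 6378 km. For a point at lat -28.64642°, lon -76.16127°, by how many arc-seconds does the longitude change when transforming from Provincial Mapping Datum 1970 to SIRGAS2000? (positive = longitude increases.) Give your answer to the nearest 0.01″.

At latitude -28.64642°, cos φ = 0.877595.
One radian of longitude at latitude φ spans R cos φ, so Δλ = ΔE / (R cos φ) = -301.4 / (6378000 × 0.877595) = -5.3847e-05 rad = -11.107″.

Δλ = -11.11″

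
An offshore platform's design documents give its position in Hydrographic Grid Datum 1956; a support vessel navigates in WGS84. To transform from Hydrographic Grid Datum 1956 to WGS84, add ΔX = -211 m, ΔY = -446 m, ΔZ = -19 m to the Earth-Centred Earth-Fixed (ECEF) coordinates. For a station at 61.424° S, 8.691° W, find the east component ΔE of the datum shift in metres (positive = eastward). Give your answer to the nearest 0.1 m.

ΔE = -472.8 m

At φ = -61.424°, λ = -8.691°: sin φ = -0.878183, cos φ = 0.478324, sin λ = -0.151106, cos λ = 0.988518.
ΔE = −sin λ·ΔX + cos λ·ΔY = −(-0.151106)·(-211) + (0.988518)·(-446) = -472.76 m.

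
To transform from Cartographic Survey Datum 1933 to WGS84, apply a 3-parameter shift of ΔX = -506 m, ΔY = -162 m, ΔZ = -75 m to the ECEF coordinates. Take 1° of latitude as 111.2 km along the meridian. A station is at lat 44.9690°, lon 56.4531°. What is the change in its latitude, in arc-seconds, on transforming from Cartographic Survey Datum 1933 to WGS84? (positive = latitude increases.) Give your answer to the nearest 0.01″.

Δφ = 7.77″

sin φ = 0.706724, cos φ = 0.707489, sin λ = 0.833434, cos λ = 0.552619.
North component: ΔN = −sin φ cos λ·ΔX − sin φ sin λ·ΔY + cos φ·ΔZ = −(0.706724)(0.552619)(-506) − (0.706724)(0.833434)(-162) + (0.707489)(-75) = 239.98 m.
1° of latitude spans 111200 m, so Δφ = 239.98 / 111200 × 3600 = 7.769″.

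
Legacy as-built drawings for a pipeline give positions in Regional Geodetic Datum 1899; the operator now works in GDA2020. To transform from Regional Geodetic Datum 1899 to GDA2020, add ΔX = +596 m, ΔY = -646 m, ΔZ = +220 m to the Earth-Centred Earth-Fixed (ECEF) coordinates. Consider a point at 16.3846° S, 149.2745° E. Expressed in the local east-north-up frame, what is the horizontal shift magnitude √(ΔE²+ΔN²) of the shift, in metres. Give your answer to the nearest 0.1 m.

The local east axis at (φ, λ) is (−sin λ, cos λ, 0), so ΔE = −sin(149.2745°)·596 + cos(149.2745°)·(-646) = 250.81 m.
The local north axis is (−sin φ cos λ, −sin φ sin λ, cos φ), giving ΔN = -144.522 − 93.104 + 211.066 = -26.56 m.
Horizontal magnitude = √(ΔE² + ΔN²) = √(250.81² + (-26.56)²) = 252.21 m.

252.2 m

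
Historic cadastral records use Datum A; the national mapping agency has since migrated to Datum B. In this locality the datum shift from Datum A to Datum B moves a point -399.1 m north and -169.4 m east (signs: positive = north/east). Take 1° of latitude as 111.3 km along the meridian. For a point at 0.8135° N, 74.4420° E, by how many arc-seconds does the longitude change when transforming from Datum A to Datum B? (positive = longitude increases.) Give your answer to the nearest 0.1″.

At latitude 0.8135°, cos φ = 0.999899.
1° of longitude at this latitude = 111.3 × cos φ = 111.29 km, so Δλ = -169.4 / 111288.8 = -0.0015222° = -5.480″.

Δλ = -5.5″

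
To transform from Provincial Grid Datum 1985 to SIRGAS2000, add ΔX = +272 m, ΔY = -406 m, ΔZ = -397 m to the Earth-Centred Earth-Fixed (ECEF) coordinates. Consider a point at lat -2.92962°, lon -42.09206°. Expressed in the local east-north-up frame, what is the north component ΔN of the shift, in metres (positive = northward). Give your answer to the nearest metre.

At φ = -2.92962°, λ = -42.09206°: sin φ = -0.051109, cos φ = 0.998693, sin λ = -0.670324, cos λ = 0.742069.
ΔN = −sin φ cos λ·ΔX − sin φ sin λ·ΔY + cos φ·ΔZ = −(-0.051109)(0.742069)(272) − (-0.051109)(-0.670324)(-406) + (0.998693)(-397) = -372.26 m.

ΔN = -372 m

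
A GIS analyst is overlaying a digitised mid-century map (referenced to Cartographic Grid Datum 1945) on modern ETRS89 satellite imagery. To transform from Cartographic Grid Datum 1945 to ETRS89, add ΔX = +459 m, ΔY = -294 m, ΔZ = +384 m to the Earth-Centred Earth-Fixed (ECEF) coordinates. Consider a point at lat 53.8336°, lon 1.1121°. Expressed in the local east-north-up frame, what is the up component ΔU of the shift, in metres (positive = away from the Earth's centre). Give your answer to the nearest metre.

ΔU = 577 m

At φ = 53.8336°, λ = 1.1121°: sin φ = 0.807307, cos φ = 0.590132, sin λ = 0.019409, cos λ = 0.999812.
ΔU = cos φ cos λ·ΔX + cos φ sin λ·ΔY + sin φ·ΔZ = (0.590132)(0.999812)(459) + (0.590132)(0.019409)(-294) + (0.807307)(384) = 577.46 m.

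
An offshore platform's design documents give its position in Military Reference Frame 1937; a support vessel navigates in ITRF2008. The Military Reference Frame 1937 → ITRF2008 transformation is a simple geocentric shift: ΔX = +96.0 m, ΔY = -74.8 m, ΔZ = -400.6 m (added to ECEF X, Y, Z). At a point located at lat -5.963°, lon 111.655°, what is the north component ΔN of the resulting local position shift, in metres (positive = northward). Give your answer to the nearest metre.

ΔN = -409 m

The local north axis is (−sin φ cos λ, −sin φ sin λ, cos φ), giving ΔN = -3.680 − 7.222 − 398.432 = -409.33 m.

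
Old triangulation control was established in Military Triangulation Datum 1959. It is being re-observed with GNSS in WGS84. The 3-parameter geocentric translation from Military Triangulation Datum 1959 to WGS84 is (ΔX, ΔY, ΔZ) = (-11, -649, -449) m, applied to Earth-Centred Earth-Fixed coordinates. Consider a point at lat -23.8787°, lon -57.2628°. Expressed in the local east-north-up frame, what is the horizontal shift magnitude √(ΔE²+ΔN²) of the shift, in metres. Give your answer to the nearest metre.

408 m

At φ = -23.8787°, λ = -57.2628°: sin φ = -0.404802, cos φ = 0.914405, sin λ = -0.841160, cos λ = 0.540787.
ΔE = −sin λ·ΔX + cos λ·ΔY = −(-0.841160)·(-11) + (0.540787)·(-649) = -360.22 m.
ΔN = −sin φ cos λ·ΔX − sin φ sin λ·ΔY + cos φ·ΔZ = −(-0.404802)(0.540787)(-11) − (-0.404802)(-0.841160)(-649) + (0.914405)(-449) = -191.99 m.
Horizontal magnitude = √(ΔE² + ΔN²) = √((-360.22)² + (-191.99)²) = 408.19 m.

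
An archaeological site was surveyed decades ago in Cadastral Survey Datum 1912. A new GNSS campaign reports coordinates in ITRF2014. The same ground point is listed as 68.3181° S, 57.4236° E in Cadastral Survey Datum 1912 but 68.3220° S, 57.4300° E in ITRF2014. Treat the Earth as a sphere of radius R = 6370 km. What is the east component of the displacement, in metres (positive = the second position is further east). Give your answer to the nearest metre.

ΔE = 263 m

Δφ = -68.3220° − -68.3181° = -0.0039°; Δλ = 57.4300° − 57.4236° = +0.0064°.
1° along a meridian = πR/180 = 111177 m.
ΔN = Δφ × 111177 = -433.6 m; ΔE = Δλ × 111177 × cos(-68.3181°) = +0.0064 × 111177 × 0.369453 = 262.9 m.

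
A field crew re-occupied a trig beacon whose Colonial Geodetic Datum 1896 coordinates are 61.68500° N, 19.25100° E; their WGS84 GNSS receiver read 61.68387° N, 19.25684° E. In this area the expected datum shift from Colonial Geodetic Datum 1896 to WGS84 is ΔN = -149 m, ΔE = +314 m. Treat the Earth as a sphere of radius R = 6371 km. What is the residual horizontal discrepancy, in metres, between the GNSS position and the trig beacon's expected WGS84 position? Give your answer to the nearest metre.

Observed coordinate differences: Δφ = -0.00113°, Δλ = +0.00584°.
Converting to metres (1° lat = 111195 m, cos φ = 0.474319): observed ΔN = -125.7 m, observed ΔE = 308.0 m.
Subtracting the expected shift leaves a residual of -125.7 − (-149) = 23.3 m north and 308.0 − (314) = -6.0 m east.
Residual distance = √(23.3² + (-6.0)²) = 24.1 m.

24 m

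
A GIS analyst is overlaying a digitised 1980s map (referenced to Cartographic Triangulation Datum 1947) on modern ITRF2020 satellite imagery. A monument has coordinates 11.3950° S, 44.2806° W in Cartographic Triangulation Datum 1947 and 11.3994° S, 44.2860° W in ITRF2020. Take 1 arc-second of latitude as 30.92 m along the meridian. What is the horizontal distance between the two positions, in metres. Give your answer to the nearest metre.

766 m

Δφ = -11.3994° − -11.3950° = -0.0044°; Δλ = -44.2860° − -44.2806° = -0.0054°.
1° of latitude = 3600 × 30.92 = 111312 m.
ΔN = Δφ × 111312 = -489.8 m; ΔE = Δλ × 111312 × cos(-11.3950°) = -0.0054 × 111312 × 0.980288 = -589.2 m.
Distance = √(ΔE² + ΔN²) = √((-589.2)² + (-489.8)²) = 766.2 m.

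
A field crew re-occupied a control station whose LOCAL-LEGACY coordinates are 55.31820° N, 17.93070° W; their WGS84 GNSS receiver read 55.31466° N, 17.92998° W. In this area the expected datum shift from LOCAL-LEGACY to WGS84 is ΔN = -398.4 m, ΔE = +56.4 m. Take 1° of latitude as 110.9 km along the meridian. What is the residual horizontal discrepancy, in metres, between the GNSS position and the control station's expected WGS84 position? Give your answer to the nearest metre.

Observed coordinate differences: Δφ = -0.00354°, Δλ = +0.00072°.
Converting to metres (1° lat = 110900 m, cos φ = 0.569018): observed ΔN = -392.6 m, observed ΔE = 45.4 m.
Subtracting the expected shift leaves a residual of -392.6 − (-398.4) = 5.8 m north and 45.4 − (56.4) = -11.0 m east.
Residual distance = √(5.8² + (-11.0)²) = 12.4 m.

12 m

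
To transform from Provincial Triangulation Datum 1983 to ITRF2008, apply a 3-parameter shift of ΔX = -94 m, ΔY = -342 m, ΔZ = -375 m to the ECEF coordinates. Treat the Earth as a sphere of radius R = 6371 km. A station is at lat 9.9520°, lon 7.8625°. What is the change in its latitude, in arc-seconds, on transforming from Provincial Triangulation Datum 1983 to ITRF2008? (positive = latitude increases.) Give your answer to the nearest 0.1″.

sin φ = 0.172823, cos φ = 0.984953, sin λ = 0.136796, cos λ = 0.990599.
North component: ΔN = −sin φ cos λ·ΔX − sin φ sin λ·ΔY + cos φ·ΔZ = −(0.172823)(0.990599)(-94) − (0.172823)(0.136796)(-342) + (0.984953)(-375) = -345.18 m.
1° of latitude spans πR/180 = 111195 m, so Δφ = -345.18 / 111195 × 3600 = -11.175″.

Δφ = -11.2″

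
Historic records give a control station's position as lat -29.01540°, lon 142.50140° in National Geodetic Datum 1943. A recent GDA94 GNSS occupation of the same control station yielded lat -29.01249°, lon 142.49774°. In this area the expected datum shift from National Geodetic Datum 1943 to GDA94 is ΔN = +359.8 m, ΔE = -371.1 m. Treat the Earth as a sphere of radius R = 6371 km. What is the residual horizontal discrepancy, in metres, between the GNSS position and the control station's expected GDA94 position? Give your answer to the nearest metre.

39 m

Observed coordinate differences: Δφ = +0.00291°, Δλ = -0.00366°.
Converting to metres (1° lat = 111195 m, cos φ = 0.874489): observed ΔN = 323.6 m, observed ΔE = -355.9 m.
Subtracting the expected shift leaves a residual of 323.6 − (359.8) = -36.2 m north and -355.9 − (-371.1) = 15.2 m east.
Residual distance = √((-36.2)² + 15.2²) = 39.3 m.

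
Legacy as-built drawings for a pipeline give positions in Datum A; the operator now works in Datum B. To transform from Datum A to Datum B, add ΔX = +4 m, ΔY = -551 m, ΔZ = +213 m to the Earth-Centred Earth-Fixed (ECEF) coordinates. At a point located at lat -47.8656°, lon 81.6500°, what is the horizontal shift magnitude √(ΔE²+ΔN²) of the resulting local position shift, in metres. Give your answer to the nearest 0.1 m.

The local east axis at (φ, λ) is (−sin λ, cos λ, 0), so ΔE = −sin(81.6500°)·4 + cos(81.6500°)·(-551) = -83.97 m.
The local north axis is (−sin φ cos λ, −sin φ sin λ, cos φ), giving ΔN = 0.431 − 404.275 + 142.896 = -260.95 m.
Horizontal magnitude = √(ΔE² + ΔN²) = √((-83.97)² + (-260.95)²) = 274.13 m.

274.1 m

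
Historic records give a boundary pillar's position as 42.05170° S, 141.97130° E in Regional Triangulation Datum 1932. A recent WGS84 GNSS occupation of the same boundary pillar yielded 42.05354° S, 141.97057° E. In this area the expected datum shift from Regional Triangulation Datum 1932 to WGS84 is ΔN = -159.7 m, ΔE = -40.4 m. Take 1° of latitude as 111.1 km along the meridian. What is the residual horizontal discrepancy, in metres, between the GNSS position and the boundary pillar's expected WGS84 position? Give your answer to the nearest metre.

Observed coordinate differences: Δφ = -0.00184°, Δλ = -0.00073°.
Converting to metres (1° lat = 111100 m, cos φ = 0.742541): observed ΔN = -204.4 m, observed ΔE = -60.2 m.
Subtracting the expected shift leaves a residual of -204.4 − (-159.7) = -44.7 m north and -60.2 − (-40.4) = -19.8 m east.
Residual distance = √((-44.7)² + (-19.8)²) = 48.9 m.

49 m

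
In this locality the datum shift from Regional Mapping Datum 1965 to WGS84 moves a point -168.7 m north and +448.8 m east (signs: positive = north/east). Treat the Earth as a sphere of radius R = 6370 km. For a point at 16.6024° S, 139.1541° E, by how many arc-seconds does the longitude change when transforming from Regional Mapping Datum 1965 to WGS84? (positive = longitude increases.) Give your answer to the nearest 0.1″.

Δλ = 15.2″

At latitude -16.6024°, cos φ = 0.958311.
One radian of longitude at latitude φ spans R cos φ, so Δλ = ΔE / (R cos φ) = 448.8 / (6370000 × 0.958311) = 7.3520e-05 rad = 15.165″.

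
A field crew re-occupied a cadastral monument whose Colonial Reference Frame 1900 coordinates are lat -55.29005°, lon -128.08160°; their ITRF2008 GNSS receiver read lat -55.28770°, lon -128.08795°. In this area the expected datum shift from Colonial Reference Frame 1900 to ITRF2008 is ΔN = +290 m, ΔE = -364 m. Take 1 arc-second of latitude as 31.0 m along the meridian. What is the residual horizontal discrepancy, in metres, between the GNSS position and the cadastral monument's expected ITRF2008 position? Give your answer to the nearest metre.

48 m

Observed coordinate differences: Δφ = +0.00235°, Δλ = -0.00635°.
Converting to metres (1° lat = 111600 m, cos φ = 0.569422): observed ΔN = 262.3 m, observed ΔE = -403.5 m.
Subtracting the expected shift leaves a residual of 262.3 − (290) = -27.7 m north and -403.5 − (-364) = -39.5 m east.
Residual distance = √((-27.7)² + (-39.5)²) = 48.3 m.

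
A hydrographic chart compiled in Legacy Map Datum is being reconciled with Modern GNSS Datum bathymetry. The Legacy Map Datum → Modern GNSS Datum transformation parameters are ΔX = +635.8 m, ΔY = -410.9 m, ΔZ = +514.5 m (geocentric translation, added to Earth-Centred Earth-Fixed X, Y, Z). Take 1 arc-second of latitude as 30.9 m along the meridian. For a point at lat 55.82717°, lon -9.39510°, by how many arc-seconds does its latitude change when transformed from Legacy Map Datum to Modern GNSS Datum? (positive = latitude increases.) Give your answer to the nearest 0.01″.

Δφ = -9.24″

sin φ = 0.827347, cos φ = 0.561691, sin λ = -0.163242, cos λ = 0.986586.
North component: ΔN = −sin φ cos λ·ΔX − sin φ sin λ·ΔY + cos φ·ΔZ = −(0.827347)(0.986586)(635.8) − (0.827347)(-0.163242)(-410.9) + (0.561691)(514.5) = -285.48 m.
1° of latitude spans 3600 × 30.90 = 111240 m, so Δφ = -285.48 / 111240 × 3600 = -9.239″.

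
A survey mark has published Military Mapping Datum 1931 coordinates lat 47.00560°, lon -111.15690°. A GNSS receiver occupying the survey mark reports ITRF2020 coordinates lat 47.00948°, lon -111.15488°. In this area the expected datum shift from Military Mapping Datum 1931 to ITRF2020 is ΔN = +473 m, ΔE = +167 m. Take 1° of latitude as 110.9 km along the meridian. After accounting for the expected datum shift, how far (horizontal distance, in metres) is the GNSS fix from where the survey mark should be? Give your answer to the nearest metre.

45 m

Observed coordinate differences: Δφ = +0.00388°, Δλ = +0.00202°.
Converting to metres (1° lat = 110900 m, cos φ = 0.681927): observed ΔN = 430.3 m, observed ΔE = 152.8 m.
Subtracting the expected shift leaves a residual of 430.3 − (473) = -42.7 m north and 152.8 − (167) = -14.2 m east.
Residual distance = √((-42.7)² + (-14.2)²) = 45.0 m.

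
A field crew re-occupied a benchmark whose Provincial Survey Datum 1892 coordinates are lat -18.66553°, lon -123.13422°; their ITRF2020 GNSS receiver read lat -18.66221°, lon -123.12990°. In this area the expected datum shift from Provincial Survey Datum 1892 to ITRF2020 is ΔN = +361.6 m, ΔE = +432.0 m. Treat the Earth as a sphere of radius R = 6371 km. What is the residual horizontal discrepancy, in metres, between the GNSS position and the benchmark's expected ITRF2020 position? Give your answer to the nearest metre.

24 m

Observed coordinate differences: Δφ = +0.00332°, Δλ = +0.00432°.
Converting to metres (1° lat = 111195 m, cos φ = 0.947403): observed ΔN = 369.2 m, observed ΔE = 455.1 m.
Subtracting the expected shift leaves a residual of 369.2 − (361.6) = 7.6 m north and 455.1 − (432.0) = 23.1 m east.
Residual distance = √(7.6² + 23.1²) = 24.3 m.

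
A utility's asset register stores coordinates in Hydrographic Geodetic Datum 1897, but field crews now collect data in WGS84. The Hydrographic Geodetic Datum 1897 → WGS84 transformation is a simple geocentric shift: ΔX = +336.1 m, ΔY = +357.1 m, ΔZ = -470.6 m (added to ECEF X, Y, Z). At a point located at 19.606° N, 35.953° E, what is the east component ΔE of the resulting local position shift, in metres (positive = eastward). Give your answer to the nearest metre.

ΔE = 92 m

At φ = 19.606°, λ = 35.953°: sin φ = 0.335550, cos φ = 0.942022, sin λ = 0.587121, cos λ = 0.809499.
ΔE = −sin λ·ΔX + cos λ·ΔY = −(0.587121)·(336.1) + (0.809499)·(357.1) = 91.74 m.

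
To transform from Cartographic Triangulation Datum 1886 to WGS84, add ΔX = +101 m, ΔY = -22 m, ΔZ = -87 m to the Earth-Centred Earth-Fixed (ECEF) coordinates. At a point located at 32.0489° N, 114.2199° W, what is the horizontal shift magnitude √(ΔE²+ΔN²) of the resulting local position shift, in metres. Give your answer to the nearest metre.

The local east axis at (φ, λ) is (−sin λ, cos λ, 0), so ΔE = −sin(-114.2199°)·101 + cos(-114.2199°)·(-22) = 101.14 m.
The local north axis is (−sin φ cos λ, −sin φ sin λ, cos φ), giving ΔN = 21.987 − 10.647 − 73.741 = -62.40 m.
Horizontal magnitude = √(ΔE² + ΔN²) = √(101.14² + (-62.40)²) = 118.84 m.

119 m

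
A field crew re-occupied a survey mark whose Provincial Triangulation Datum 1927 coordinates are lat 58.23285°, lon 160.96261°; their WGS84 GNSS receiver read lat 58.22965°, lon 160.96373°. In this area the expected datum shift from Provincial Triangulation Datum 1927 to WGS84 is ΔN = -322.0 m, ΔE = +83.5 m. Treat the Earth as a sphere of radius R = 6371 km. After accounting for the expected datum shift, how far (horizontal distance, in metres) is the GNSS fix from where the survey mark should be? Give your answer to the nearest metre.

38 m

Observed coordinate differences: Δφ = -0.00320°, Δλ = +0.00112°.
Converting to metres (1° lat = 111195 m, cos φ = 0.526468): observed ΔN = -355.8 m, observed ΔE = 65.6 m.
Subtracting the expected shift leaves a residual of -355.8 − (-322.0) = -33.8 m north and 65.6 − (83.5) = -17.9 m east.
Residual distance = √((-33.8)² + (-17.9)²) = 38.3 m.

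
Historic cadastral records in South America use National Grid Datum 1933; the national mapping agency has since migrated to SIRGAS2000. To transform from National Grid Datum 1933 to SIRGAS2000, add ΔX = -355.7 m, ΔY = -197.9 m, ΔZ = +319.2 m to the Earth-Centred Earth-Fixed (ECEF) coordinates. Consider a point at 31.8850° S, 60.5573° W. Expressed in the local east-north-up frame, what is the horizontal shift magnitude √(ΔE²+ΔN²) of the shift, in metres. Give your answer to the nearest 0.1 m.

488.3 m

At φ = -31.8850°, λ = -60.5573°: sin φ = -0.528216, cos φ = 0.849110, sin λ = -0.870848, cos λ = 0.491553.
ΔE = −sin λ·ΔX + cos λ·ΔY = −(-0.870848)·(-355.7) + (0.491553)·(-197.9) = -407.04 m.
ΔN = −sin φ cos λ·ΔX − sin φ sin λ·ΔY + cos φ·ΔZ = −(-0.528216)(0.491553)(-355.7) − (-0.528216)(-0.870848)(-197.9) + (0.849110)(319.2) = 269.71 m.
Horizontal magnitude = √(ΔE² + ΔN²) = √((-407.04)² + 269.71²) = 488.29 m.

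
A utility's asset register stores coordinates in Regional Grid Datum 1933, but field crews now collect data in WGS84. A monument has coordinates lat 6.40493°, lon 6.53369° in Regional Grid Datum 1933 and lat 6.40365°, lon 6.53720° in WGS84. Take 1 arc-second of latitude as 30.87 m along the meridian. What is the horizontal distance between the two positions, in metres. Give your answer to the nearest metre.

Δφ = 6.40365° − 6.40493° = -0.00128°; Δλ = 6.53720° − 6.53369° = +0.00351°.
1° of latitude = 3600 × 30.87 = 111132 m.
ΔN = Δφ × 111132 = -142.2 m; ΔE = Δλ × 111132 × cos(6.40493°) = +0.00351 × 111132 × 0.993758 = 387.6 m.
Distance = √(ΔE² + ΔN²) = √(387.6² + (-142.2)²) = 412.9 m.

413 m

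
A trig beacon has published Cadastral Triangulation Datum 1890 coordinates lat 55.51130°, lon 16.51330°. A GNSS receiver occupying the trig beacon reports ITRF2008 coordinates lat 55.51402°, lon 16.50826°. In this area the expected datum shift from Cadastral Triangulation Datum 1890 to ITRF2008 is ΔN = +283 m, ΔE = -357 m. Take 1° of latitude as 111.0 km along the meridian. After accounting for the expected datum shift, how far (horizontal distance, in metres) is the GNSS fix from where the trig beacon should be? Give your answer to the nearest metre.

44 m

Observed coordinate differences: Δφ = +0.00272°, Δλ = -0.00504°.
Converting to metres (1° lat = 111000 m, cos φ = 0.566244): observed ΔN = 301.9 m, observed ΔE = -316.8 m.
Subtracting the expected shift leaves a residual of 301.9 − (283) = 18.9 m north and -316.8 − (-357) = 40.2 m east.
Residual distance = √(18.9² + 40.2²) = 44.4 m.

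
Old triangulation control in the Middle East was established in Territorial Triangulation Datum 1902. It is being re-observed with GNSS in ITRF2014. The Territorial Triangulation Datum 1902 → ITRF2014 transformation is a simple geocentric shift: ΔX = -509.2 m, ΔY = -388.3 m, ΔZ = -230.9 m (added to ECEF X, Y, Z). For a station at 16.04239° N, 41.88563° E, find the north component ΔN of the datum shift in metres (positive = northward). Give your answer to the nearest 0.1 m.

At φ = 16.04239°, λ = 41.88563°: sin φ = 0.276348, cos φ = 0.961058, sin λ = 0.667646, cos λ = 0.744479.
ΔN = −sin φ cos λ·ΔX − sin φ sin λ·ΔY + cos φ·ΔZ = −(0.276348)(0.744479)(-509.2) − (0.276348)(0.667646)(-388.3) + (0.961058)(-230.9) = -45.51 m.

ΔN = -45.5 m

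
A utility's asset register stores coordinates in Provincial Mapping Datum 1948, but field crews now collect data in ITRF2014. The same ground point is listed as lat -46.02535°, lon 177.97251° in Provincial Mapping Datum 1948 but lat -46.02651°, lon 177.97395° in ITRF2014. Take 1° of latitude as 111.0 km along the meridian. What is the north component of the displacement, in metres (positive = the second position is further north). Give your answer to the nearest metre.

Δφ = -46.02651° − -46.02535° = -0.00116°; Δλ = 177.97395° − 177.97251° = +0.00144°.
ΔN = Δφ × 111000 = -128.8 m; ΔE = Δλ × 111000 × cos(-46.02535°) = +0.00144 × 111000 × 0.694340 = 111.0 m.

ΔN = -129 m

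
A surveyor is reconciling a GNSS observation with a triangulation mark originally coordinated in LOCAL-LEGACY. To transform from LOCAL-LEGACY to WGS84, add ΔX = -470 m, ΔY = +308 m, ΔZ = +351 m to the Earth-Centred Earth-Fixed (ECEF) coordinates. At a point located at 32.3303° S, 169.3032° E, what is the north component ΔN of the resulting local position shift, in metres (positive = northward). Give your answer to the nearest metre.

ΔN = 574 m

At φ = -32.3303°, λ = 169.3032°: sin φ = -0.534799, cos φ = 0.844979, sin λ = 0.185612, cos λ = -0.982623.
ΔN = −sin φ cos λ·ΔX − sin φ sin λ·ΔY + cos φ·ΔZ = −(-0.534799)(-0.982623)(-470) − (-0.534799)(0.185612)(308) + (0.844979)(351) = 574.15 m.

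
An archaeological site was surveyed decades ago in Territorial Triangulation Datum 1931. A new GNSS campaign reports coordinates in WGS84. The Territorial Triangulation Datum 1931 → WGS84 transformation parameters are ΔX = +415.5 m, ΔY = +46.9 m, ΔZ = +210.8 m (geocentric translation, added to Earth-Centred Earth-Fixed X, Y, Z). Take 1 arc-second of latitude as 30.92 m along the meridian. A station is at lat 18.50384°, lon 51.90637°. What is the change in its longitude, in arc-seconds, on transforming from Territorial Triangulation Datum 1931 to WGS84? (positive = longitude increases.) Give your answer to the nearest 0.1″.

sin φ = 0.317368, cos φ = 0.948302, sin λ = 0.787004, cos λ = 0.616948.
East component: ΔE = −sin λ·ΔX + cos λ·ΔY = −(0.787004)(415.5) + (0.616948)(46.9) = -298.07 m.
1° of latitude spans 3600 × 30.92 = 111312 m; at latitude φ, 1° of longitude spans that × cos φ = 105557.4 m, so Δλ = -298.07 / 105557.4 × 3600 = -10.165″.

Δλ = -10.2″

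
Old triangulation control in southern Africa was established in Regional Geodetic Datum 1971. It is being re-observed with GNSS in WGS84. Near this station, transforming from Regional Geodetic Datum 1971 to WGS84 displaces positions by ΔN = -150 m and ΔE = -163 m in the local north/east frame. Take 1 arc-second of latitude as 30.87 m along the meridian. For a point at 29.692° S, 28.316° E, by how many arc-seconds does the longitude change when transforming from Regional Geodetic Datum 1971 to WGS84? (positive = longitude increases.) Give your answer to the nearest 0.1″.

Δλ = -6.1″

At latitude -29.692°, cos φ = 0.868701.
1″ of longitude at this latitude = 30.87 × cos φ = 26.8168 m, so Δλ = -163.0 / 26.8168 = -6.078″.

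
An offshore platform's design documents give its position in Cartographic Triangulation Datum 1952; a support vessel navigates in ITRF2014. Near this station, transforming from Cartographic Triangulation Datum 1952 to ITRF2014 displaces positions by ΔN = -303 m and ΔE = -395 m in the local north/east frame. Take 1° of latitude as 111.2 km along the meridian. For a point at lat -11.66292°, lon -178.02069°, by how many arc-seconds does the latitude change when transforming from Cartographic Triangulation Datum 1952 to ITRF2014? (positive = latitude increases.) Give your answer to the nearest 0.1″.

Δφ = -9.8″

1° of latitude = 111.2 km, so Δφ = -303.0 / 111200 = -0.0027248° = -9.809″.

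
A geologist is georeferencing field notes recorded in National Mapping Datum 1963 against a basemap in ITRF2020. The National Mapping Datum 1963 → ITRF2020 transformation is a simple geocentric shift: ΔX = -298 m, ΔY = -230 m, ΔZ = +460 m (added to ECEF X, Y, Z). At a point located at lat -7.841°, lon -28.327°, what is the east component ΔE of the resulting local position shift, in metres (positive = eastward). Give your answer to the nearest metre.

ΔE = -344 m

The local east axis at (φ, λ) is (−sin λ, cos λ, 0), so ΔE = −sin(-28.327°)·(-298) + cos(-28.327°)·(-230) = -343.86 m.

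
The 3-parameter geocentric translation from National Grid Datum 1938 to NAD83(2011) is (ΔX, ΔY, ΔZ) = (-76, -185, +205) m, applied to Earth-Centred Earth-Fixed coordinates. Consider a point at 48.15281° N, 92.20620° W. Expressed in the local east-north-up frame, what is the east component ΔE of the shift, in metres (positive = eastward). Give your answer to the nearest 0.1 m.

The local east axis at (φ, λ) is (−sin λ, cos λ, 0), so ΔE = −sin(-92.20620°)·(-76) + cos(-92.20620°)·(-185) = -68.82 m.

ΔE = -68.8 m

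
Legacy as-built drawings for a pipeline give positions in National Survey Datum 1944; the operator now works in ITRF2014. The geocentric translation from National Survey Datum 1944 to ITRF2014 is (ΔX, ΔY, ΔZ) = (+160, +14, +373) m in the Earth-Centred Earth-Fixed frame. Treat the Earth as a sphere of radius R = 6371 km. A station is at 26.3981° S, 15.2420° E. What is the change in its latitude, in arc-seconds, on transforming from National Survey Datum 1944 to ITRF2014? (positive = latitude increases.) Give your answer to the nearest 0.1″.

sin φ = -0.444605, cos φ = 0.895727, sin λ = 0.262897, cos λ = 0.964824.
North component: ΔN = −sin φ cos λ·ΔX − sin φ sin λ·ΔY + cos φ·ΔZ = −(-0.444605)(0.964824)(160) − (-0.444605)(0.262897)(14) + (0.895727)(373) = 404.38 m.
1° of latitude spans πR/180 = 111195 m, so Δφ = 404.38 / 111195 × 3600 = 13.092″.

Δφ = 13.1″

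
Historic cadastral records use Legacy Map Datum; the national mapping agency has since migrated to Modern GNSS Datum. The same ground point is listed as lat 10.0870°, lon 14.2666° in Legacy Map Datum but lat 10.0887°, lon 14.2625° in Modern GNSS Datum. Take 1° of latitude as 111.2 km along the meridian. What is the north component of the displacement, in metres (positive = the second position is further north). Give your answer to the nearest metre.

Δφ = 10.0887° − 10.0870° = +0.0017°; Δλ = 14.2625° − 14.2666° = -0.0041°.
ΔN = Δφ × 111200 = 189.0 m; ΔE = Δλ × 111200 × cos(10.0870°) = -0.0041 × 111200 × 0.984543 = -448.9 m.

ΔN = 189 m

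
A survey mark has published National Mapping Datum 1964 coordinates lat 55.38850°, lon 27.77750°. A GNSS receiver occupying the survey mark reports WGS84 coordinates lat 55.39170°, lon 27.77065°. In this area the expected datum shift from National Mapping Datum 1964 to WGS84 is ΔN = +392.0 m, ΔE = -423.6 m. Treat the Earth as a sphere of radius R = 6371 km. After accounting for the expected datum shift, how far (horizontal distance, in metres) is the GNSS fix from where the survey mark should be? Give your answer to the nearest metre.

37 m

Observed coordinate differences: Δφ = +0.00320°, Δλ = -0.00685°.
Converting to metres (1° lat = 111195 m, cos φ = 0.568009): observed ΔN = 355.8 m, observed ΔE = -432.6 m.
Subtracting the expected shift leaves a residual of 355.8 − (392.0) = -36.2 m north and -432.6 − (-423.6) = -9.0 m east.
Residual distance = √((-36.2)² + (-9.0)²) = 37.3 m.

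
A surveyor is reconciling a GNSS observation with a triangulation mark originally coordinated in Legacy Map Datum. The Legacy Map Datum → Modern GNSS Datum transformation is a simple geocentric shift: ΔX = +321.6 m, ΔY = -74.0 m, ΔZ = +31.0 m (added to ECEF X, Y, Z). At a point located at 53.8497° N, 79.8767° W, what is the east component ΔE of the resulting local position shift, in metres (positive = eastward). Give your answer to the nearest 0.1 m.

The local east axis at (φ, λ) is (−sin λ, cos λ, 0), so ΔE = −sin(-79.8767°)·321.6 + cos(-79.8767°)·(-74.0) = 303.59 m.

ΔE = 303.6 m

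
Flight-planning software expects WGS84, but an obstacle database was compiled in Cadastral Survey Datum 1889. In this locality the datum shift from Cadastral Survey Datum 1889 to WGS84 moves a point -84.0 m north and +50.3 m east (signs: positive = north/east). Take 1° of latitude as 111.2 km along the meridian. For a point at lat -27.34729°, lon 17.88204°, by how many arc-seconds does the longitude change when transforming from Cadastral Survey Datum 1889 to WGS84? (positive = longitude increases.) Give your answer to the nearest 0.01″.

At latitude -27.34729°, cos φ = 0.888238.
1° of longitude at this latitude = 111.2 × cos φ = 98.77 km, so Δλ = 50.3 / 98772.1 = 0.0005093° = 1.833″.

Δλ = 1.83″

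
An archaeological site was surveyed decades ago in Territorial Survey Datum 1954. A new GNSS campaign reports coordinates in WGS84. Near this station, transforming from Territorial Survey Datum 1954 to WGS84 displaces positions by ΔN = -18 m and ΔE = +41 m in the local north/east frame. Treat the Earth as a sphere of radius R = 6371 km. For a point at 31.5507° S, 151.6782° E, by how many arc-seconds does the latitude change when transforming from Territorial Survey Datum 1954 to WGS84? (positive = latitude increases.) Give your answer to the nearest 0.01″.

On a sphere of radius R, 1 rad of latitude = R, so Δφ = ΔN / R = -18.0 / 6371000 = -2.8253e-06 rad = -0.583″.

Δφ = -0.58″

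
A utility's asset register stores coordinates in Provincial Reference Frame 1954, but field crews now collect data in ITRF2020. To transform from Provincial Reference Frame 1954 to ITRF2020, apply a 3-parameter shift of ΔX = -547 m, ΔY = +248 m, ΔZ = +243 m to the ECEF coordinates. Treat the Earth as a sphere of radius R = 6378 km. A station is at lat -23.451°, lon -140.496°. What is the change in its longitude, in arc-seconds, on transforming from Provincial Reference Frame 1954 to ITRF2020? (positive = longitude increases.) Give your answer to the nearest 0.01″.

sin φ = -0.397965, cos φ = 0.917401, sin λ = -0.636132, cos λ = -0.771580.
East component: ΔE = −sin λ·ΔX + cos λ·ΔY = −(-0.636132)(-547) + (-0.771580)(248) = -539.32 m.
1° of latitude spans πR/180 = 111317 m; at latitude φ, 1° of longitude spans that × cos φ = 102122.4 m, so Δλ = -539.32 / 102122.4 × 3600 = -19.012″.

Δλ = -19.01″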